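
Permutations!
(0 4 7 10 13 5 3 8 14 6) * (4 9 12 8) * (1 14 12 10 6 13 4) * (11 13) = (0 9 10 4 7 6)(1 14 11 13 5 3)(8 12) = [9, 14, 2, 1, 7, 3, 0, 6, 12, 10, 4, 13, 8, 5, 11]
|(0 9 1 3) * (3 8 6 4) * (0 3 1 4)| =6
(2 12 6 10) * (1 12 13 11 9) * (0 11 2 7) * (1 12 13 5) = [11, 13, 5, 3, 4, 1, 10, 0, 8, 12, 7, 9, 6, 2] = (0 11 9 12 6 10 7)(1 13 2 5)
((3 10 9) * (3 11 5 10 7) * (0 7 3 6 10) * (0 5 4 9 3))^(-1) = ((0 7 6 10 3)(4 9 11))^(-1) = (0 3 10 6 7)(4 11 9)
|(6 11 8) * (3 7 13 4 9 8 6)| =|(3 7 13 4 9 8)(6 11)| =6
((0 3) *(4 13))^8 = ((0 3)(4 13))^8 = (13)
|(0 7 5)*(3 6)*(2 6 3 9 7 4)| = |(0 4 2 6 9 7 5)| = 7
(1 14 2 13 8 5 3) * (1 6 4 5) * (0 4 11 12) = (0 4 5 3 6 11 12)(1 14 2 13 8) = [4, 14, 13, 6, 5, 3, 11, 7, 1, 9, 10, 12, 0, 8, 2]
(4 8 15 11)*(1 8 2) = (1 8 15 11 4 2) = [0, 8, 1, 3, 2, 5, 6, 7, 15, 9, 10, 4, 12, 13, 14, 11]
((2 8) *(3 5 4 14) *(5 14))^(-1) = ((2 8)(3 14)(4 5))^(-1) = (2 8)(3 14)(4 5)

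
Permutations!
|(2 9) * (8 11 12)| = 6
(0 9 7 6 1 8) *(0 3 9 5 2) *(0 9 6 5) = (1 8 3 6)(2 9 7 5) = [0, 8, 9, 6, 4, 2, 1, 5, 3, 7]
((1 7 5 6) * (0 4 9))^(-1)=((0 4 9)(1 7 5 6))^(-1)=(0 9 4)(1 6 5 7)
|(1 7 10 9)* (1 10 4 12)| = |(1 7 4 12)(9 10)| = 4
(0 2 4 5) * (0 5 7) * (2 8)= (0 8 2 4 7)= [8, 1, 4, 3, 7, 5, 6, 0, 2]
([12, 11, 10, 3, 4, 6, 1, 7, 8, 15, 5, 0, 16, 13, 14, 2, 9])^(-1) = (0 11 1 6 5 10 2 15 9 16 12)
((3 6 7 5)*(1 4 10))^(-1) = (1 10 4)(3 5 7 6)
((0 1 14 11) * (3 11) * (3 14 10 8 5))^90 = ((14)(0 1 10 8 5 3 11))^90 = (14)(0 11 3 5 8 10 1)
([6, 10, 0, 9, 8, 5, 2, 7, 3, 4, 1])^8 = (10)(0 2 6)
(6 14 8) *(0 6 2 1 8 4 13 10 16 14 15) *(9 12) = [6, 8, 1, 3, 13, 5, 15, 7, 2, 12, 16, 11, 9, 10, 4, 0, 14] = (0 6 15)(1 8 2)(4 13 10 16 14)(9 12)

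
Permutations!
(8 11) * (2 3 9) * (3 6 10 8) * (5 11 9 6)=(2 5 11 3 6 10 8 9)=[0, 1, 5, 6, 4, 11, 10, 7, 9, 2, 8, 3]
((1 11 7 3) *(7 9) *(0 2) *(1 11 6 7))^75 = ((0 2)(1 6 7 3 11 9))^75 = (0 2)(1 3)(6 11)(7 9)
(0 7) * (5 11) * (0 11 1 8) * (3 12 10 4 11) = (0 7 3 12 10 4 11 5 1 8) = [7, 8, 2, 12, 11, 1, 6, 3, 0, 9, 4, 5, 10]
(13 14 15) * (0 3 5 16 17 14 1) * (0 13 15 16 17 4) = (0 3 5 17 14 16 4)(1 13) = [3, 13, 2, 5, 0, 17, 6, 7, 8, 9, 10, 11, 12, 1, 16, 15, 4, 14]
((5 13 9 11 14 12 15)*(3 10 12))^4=((3 10 12 15 5 13 9 11 14))^4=(3 5 14 15 11 12 9 10 13)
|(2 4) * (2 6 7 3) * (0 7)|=|(0 7 3 2 4 6)|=6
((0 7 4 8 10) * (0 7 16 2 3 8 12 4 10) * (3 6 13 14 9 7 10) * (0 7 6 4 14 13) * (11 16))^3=((0 11 16 2 4 12 14 9 6)(3 8 7))^3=(0 2 14)(4 9 11)(6 16 12)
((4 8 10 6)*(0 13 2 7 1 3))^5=(0 3 1 7 2 13)(4 8 10 6)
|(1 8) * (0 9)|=2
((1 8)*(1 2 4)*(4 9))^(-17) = (1 9 8 4 2)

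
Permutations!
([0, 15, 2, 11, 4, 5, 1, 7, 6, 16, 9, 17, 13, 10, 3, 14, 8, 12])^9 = [0, 9, 2, 6, 4, 5, 10, 7, 13, 17, 11, 1, 14, 3, 8, 16, 12, 15]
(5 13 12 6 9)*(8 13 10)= (5 10 8 13 12 6 9)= [0, 1, 2, 3, 4, 10, 9, 7, 13, 5, 8, 11, 6, 12]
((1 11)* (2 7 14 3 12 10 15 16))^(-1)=(1 11)(2 16 15 10 12 3 14 7)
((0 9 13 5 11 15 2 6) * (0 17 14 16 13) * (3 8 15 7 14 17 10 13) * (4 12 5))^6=((17)(0 9)(2 6 10 13 4 12 5 11 7 14 16 3 8 15))^6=(17)(2 5 8 4 16 10 7)(3 13 14 6 11 15 12)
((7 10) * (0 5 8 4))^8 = (10)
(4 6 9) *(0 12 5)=[12, 1, 2, 3, 6, 0, 9, 7, 8, 4, 10, 11, 5]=(0 12 5)(4 6 9)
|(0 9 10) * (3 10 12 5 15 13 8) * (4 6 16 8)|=12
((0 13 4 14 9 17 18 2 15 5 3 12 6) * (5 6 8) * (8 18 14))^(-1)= ((0 13 4 8 5 3 12 18 2 15 6)(9 17 14))^(-1)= (0 6 15 2 18 12 3 5 8 4 13)(9 14 17)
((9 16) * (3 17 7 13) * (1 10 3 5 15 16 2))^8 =(1 16 13 3 2 15 7 10 9 5 17)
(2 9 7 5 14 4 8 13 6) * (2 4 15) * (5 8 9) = (2 5 14 15)(4 9 7 8 13 6) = [0, 1, 5, 3, 9, 14, 4, 8, 13, 7, 10, 11, 12, 6, 15, 2]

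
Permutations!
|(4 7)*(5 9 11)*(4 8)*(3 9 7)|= 7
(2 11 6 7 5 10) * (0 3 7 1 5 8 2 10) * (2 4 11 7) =(0 3 2 7 8 4 11 6 1 5) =[3, 5, 7, 2, 11, 0, 1, 8, 4, 9, 10, 6]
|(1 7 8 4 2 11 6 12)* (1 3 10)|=10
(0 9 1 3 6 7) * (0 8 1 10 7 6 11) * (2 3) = (0 9 10 7 8 1 2 3 11) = [9, 2, 3, 11, 4, 5, 6, 8, 1, 10, 7, 0]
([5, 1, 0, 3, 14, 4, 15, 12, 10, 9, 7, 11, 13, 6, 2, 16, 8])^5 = (6 7 16 13 10 15 12 8)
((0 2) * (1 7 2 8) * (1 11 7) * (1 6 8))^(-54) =((0 1 6 8 11 7 2))^(-54) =(0 6 11 2 1 8 7)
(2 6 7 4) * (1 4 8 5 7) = (1 4 2 6)(5 7 8) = [0, 4, 6, 3, 2, 7, 1, 8, 5]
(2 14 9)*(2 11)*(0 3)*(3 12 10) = (0 12 10 3)(2 14 9 11) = [12, 1, 14, 0, 4, 5, 6, 7, 8, 11, 3, 2, 10, 13, 9]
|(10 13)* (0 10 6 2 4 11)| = 7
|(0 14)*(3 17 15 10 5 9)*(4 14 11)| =|(0 11 4 14)(3 17 15 10 5 9)| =12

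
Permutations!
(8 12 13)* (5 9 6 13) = [0, 1, 2, 3, 4, 9, 13, 7, 12, 6, 10, 11, 5, 8] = (5 9 6 13 8 12)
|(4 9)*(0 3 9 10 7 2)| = 7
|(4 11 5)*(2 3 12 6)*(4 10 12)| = 8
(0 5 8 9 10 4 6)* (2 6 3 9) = (0 5 8 2 6)(3 9 10 4) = [5, 1, 6, 9, 3, 8, 0, 7, 2, 10, 4]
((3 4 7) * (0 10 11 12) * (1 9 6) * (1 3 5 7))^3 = (0 12 11 10)(1 3 9 4 6)(5 7)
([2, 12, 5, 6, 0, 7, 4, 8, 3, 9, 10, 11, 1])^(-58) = [6, 1, 4, 7, 3, 0, 8, 2, 5, 9, 10, 11, 12]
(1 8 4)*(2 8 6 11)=(1 6 11 2 8 4)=[0, 6, 8, 3, 1, 5, 11, 7, 4, 9, 10, 2]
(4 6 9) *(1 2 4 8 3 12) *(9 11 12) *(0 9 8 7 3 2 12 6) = (0 9 7 3 8 2 4)(1 12)(6 11) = [9, 12, 4, 8, 0, 5, 11, 3, 2, 7, 10, 6, 1]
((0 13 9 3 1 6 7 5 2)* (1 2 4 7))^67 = (0 9 2 13 3)(1 6)(4 7 5)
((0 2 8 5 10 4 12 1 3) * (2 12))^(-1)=((0 12 1 3)(2 8 5 10 4))^(-1)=(0 3 1 12)(2 4 10 5 8)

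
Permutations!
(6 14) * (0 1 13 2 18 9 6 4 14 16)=[1, 13, 18, 3, 14, 5, 16, 7, 8, 6, 10, 11, 12, 2, 4, 15, 0, 17, 9]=(0 1 13 2 18 9 6 16)(4 14)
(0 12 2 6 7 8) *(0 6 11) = [12, 1, 11, 3, 4, 5, 7, 8, 6, 9, 10, 0, 2] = (0 12 2 11)(6 7 8)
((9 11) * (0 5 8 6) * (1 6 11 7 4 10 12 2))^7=((0 5 8 11 9 7 4 10 12 2 1 6))^7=(0 10 8 2 9 6 4 5 12 11 1 7)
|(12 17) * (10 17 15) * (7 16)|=|(7 16)(10 17 12 15)|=4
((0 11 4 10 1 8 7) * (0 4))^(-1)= (0 11)(1 10 4 7 8)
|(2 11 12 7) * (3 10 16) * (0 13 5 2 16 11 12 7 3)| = 10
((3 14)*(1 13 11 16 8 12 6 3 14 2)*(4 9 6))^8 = (1 6 12 11 2 9 8 13 3 4 16)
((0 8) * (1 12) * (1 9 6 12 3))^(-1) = ((0 8)(1 3)(6 12 9))^(-1) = (0 8)(1 3)(6 9 12)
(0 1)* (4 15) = [1, 0, 2, 3, 15, 5, 6, 7, 8, 9, 10, 11, 12, 13, 14, 4] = (0 1)(4 15)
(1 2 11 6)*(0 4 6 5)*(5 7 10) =(0 4 6 1 2 11 7 10 5) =[4, 2, 11, 3, 6, 0, 1, 10, 8, 9, 5, 7]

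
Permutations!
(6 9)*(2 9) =(2 9 6) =[0, 1, 9, 3, 4, 5, 2, 7, 8, 6]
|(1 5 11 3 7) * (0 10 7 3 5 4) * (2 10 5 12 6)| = 10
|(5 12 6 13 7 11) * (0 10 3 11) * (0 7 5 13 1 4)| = 10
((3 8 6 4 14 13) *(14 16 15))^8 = (16)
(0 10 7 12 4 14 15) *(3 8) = (0 10 7 12 4 14 15)(3 8) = [10, 1, 2, 8, 14, 5, 6, 12, 3, 9, 7, 11, 4, 13, 15, 0]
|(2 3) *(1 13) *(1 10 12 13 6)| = 6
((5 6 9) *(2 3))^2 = ((2 3)(5 6 9))^2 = (5 9 6)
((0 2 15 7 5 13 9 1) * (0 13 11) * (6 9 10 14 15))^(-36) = ((0 2 6 9 1 13 10 14 15 7 5 11))^(-36) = (15)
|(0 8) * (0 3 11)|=|(0 8 3 11)|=4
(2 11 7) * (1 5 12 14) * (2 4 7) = (1 5 12 14)(2 11)(4 7) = [0, 5, 11, 3, 7, 12, 6, 4, 8, 9, 10, 2, 14, 13, 1]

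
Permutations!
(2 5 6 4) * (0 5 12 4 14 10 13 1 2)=(0 5 6 14 10 13 1 2 12 4)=[5, 2, 12, 3, 0, 6, 14, 7, 8, 9, 13, 11, 4, 1, 10]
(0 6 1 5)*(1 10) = (0 6 10 1 5) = [6, 5, 2, 3, 4, 0, 10, 7, 8, 9, 1]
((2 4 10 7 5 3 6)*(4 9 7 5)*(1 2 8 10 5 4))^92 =(3 8 4)(5 6 10)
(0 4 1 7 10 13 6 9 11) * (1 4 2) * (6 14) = [2, 7, 1, 3, 4, 5, 9, 10, 8, 11, 13, 0, 12, 14, 6] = (0 2 1 7 10 13 14 6 9 11)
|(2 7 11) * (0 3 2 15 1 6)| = 8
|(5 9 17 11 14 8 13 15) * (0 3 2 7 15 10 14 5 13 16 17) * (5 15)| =|(0 3 2 7 5 9)(8 16 17 11 15 13 10 14)| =24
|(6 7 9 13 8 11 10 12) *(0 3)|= 8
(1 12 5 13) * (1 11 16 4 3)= [0, 12, 2, 1, 3, 13, 6, 7, 8, 9, 10, 16, 5, 11, 14, 15, 4]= (1 12 5 13 11 16 4 3)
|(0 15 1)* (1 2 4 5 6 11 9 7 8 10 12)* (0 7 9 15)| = 30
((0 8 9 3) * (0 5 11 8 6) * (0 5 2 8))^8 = ((0 6 5 11)(2 8 9 3))^8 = (11)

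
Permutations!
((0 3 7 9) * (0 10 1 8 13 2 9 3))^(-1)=((1 8 13 2 9 10)(3 7))^(-1)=(1 10 9 2 13 8)(3 7)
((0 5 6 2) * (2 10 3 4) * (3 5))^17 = ((0 3 4 2)(5 6 10))^17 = (0 3 4 2)(5 10 6)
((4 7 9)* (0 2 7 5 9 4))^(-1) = (0 9 5 4 7 2)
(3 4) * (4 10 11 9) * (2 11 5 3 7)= (2 11 9 4 7)(3 10 5)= [0, 1, 11, 10, 7, 3, 6, 2, 8, 4, 5, 9]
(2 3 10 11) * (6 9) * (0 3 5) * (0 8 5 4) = (0 3 10 11 2 4)(5 8)(6 9) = [3, 1, 4, 10, 0, 8, 9, 7, 5, 6, 11, 2]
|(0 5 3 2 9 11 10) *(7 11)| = |(0 5 3 2 9 7 11 10)| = 8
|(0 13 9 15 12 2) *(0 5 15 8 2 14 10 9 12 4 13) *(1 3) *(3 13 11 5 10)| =20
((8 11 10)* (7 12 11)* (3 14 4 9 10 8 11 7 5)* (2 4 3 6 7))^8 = (14)(2 7 5 11 9)(4 12 6 8 10)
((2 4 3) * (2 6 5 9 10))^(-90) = (2 4 3 6 5 9 10)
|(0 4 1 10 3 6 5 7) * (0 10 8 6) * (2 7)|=10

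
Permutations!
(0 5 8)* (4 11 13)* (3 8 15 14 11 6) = (0 5 15 14 11 13 4 6 3 8) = [5, 1, 2, 8, 6, 15, 3, 7, 0, 9, 10, 13, 12, 4, 11, 14]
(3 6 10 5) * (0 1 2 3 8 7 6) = (0 1 2 3)(5 8 7 6 10) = [1, 2, 3, 0, 4, 8, 10, 6, 7, 9, 5]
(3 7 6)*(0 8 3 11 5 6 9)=(0 8 3 7 9)(5 6 11)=[8, 1, 2, 7, 4, 6, 11, 9, 3, 0, 10, 5]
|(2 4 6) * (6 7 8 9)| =6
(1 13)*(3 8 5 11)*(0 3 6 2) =[3, 13, 0, 8, 4, 11, 2, 7, 5, 9, 10, 6, 12, 1] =(0 3 8 5 11 6 2)(1 13)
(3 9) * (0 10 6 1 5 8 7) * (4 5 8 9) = (0 10 6 1 8 7)(3 4 5 9) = [10, 8, 2, 4, 5, 9, 1, 0, 7, 3, 6]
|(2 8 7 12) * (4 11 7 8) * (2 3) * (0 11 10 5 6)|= 10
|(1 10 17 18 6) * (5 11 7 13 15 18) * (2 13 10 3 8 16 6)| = |(1 3 8 16 6)(2 13 15 18)(5 11 7 10 17)| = 20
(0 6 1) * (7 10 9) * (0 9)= (0 6 1 9 7 10)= [6, 9, 2, 3, 4, 5, 1, 10, 8, 7, 0]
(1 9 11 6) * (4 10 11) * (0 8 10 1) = (0 8 10 11 6)(1 9 4) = [8, 9, 2, 3, 1, 5, 0, 7, 10, 4, 11, 6]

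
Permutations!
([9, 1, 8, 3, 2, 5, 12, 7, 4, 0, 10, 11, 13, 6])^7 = [9, 1, 8, 3, 2, 5, 12, 7, 4, 0, 10, 11, 13, 6]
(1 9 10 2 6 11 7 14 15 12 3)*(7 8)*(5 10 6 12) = (1 9 6 11 8 7 14 15 5 10 2 12 3) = [0, 9, 12, 1, 4, 10, 11, 14, 7, 6, 2, 8, 3, 13, 15, 5]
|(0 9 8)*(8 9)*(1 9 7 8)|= |(0 1 9 7 8)|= 5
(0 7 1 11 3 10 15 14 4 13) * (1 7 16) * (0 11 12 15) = (0 16 1 12 15 14 4 13 11 3 10) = [16, 12, 2, 10, 13, 5, 6, 7, 8, 9, 0, 3, 15, 11, 4, 14, 1]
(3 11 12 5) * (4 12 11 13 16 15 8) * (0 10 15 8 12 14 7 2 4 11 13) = [10, 1, 4, 0, 14, 3, 6, 2, 11, 9, 15, 13, 5, 16, 7, 12, 8] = (0 10 15 12 5 3)(2 4 14 7)(8 11 13 16)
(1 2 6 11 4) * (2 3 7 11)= [0, 3, 6, 7, 1, 5, 2, 11, 8, 9, 10, 4]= (1 3 7 11 4)(2 6)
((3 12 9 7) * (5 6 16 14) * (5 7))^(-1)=((3 12 9 5 6 16 14 7))^(-1)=(3 7 14 16 6 5 9 12)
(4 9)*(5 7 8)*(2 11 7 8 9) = (2 11 7 9 4)(5 8) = [0, 1, 11, 3, 2, 8, 6, 9, 5, 4, 10, 7]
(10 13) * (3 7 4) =(3 7 4)(10 13) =[0, 1, 2, 7, 3, 5, 6, 4, 8, 9, 13, 11, 12, 10]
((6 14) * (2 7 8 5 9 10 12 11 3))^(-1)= (2 3 11 12 10 9 5 8 7)(6 14)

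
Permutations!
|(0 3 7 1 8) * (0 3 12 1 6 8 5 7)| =8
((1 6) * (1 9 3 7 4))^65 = (1 4 7 3 9 6)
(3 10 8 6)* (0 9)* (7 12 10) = (0 9)(3 7 12 10 8 6) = [9, 1, 2, 7, 4, 5, 3, 12, 6, 0, 8, 11, 10]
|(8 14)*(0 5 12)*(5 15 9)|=10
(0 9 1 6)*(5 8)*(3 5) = (0 9 1 6)(3 5 8) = [9, 6, 2, 5, 4, 8, 0, 7, 3, 1]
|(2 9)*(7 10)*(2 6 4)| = 4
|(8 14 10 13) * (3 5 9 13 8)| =12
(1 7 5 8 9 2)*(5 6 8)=(1 7 6 8 9 2)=[0, 7, 1, 3, 4, 5, 8, 6, 9, 2]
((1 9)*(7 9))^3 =(9)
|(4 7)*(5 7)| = |(4 5 7)| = 3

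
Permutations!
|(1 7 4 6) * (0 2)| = |(0 2)(1 7 4 6)| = 4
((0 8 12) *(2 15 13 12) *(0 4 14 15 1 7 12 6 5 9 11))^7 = (0 14)(1 6)(2 13)(4 11)(5 7)(8 15)(9 12)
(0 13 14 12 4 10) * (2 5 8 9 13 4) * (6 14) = (0 4 10)(2 5 8 9 13 6 14 12) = [4, 1, 5, 3, 10, 8, 14, 7, 9, 13, 0, 11, 2, 6, 12]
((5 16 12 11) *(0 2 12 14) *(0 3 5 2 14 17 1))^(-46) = (0 5 1 3 17 14 16)(2 11 12) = ((0 14 3 5 16 17 1)(2 12 11))^(-46)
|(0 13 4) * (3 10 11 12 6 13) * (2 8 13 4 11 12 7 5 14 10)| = |(0 3 2 8 13 11 7 5 14 10 12 6 4)| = 13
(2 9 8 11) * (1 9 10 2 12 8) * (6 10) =(1 9)(2 6 10)(8 11 12) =[0, 9, 6, 3, 4, 5, 10, 7, 11, 1, 2, 12, 8]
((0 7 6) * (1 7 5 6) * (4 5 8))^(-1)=((0 8 4 5 6)(1 7))^(-1)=(0 6 5 4 8)(1 7)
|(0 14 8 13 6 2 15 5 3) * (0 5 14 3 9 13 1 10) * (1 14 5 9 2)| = 42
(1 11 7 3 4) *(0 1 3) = [1, 11, 2, 4, 3, 5, 6, 0, 8, 9, 10, 7] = (0 1 11 7)(3 4)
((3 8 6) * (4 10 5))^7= ((3 8 6)(4 10 5))^7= (3 8 6)(4 10 5)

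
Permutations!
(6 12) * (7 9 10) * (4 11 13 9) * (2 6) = (2 6 12)(4 11 13 9 10 7) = [0, 1, 6, 3, 11, 5, 12, 4, 8, 10, 7, 13, 2, 9]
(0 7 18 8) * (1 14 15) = (0 7 18 8)(1 14 15) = [7, 14, 2, 3, 4, 5, 6, 18, 0, 9, 10, 11, 12, 13, 15, 1, 16, 17, 8]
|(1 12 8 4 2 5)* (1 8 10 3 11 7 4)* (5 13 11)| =30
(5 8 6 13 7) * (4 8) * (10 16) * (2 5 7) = [0, 1, 5, 3, 8, 4, 13, 7, 6, 9, 16, 11, 12, 2, 14, 15, 10] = (2 5 4 8 6 13)(10 16)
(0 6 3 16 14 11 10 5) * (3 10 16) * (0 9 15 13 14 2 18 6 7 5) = (0 7 5 9 15 13 14 11 16 2 18 6 10) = [7, 1, 18, 3, 4, 9, 10, 5, 8, 15, 0, 16, 12, 14, 11, 13, 2, 17, 6]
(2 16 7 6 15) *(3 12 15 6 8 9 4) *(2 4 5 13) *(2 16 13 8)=(2 13 16 7)(3 12 15 4)(5 8 9)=[0, 1, 13, 12, 3, 8, 6, 2, 9, 5, 10, 11, 15, 16, 14, 4, 7]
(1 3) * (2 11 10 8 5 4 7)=(1 3)(2 11 10 8 5 4 7)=[0, 3, 11, 1, 7, 4, 6, 2, 5, 9, 8, 10]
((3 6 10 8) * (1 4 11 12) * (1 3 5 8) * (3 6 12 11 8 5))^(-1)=(1 10 6 12 3 8 4)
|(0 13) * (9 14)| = |(0 13)(9 14)| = 2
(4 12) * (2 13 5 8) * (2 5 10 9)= [0, 1, 13, 3, 12, 8, 6, 7, 5, 2, 9, 11, 4, 10]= (2 13 10 9)(4 12)(5 8)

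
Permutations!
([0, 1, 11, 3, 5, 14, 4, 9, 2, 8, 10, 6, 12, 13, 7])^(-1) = [0, 1, 8, 3, 6, 4, 11, 14, 9, 7, 10, 2, 12, 13, 5]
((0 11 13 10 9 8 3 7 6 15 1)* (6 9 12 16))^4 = ((0 11 13 10 12 16 6 15 1)(3 7 9 8))^4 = (0 12 1 10 15 13 6 11 16)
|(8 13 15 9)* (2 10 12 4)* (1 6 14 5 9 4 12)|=|(1 6 14 5 9 8 13 15 4 2 10)|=11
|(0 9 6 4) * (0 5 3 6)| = 4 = |(0 9)(3 6 4 5)|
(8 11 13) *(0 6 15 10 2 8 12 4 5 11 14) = (0 6 15 10 2 8 14)(4 5 11 13 12) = [6, 1, 8, 3, 5, 11, 15, 7, 14, 9, 2, 13, 4, 12, 0, 10]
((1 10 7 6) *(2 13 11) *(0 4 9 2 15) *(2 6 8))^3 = (0 6 7 13)(1 8 11 4)(2 15 9 10)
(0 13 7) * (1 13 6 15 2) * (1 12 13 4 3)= [6, 4, 12, 1, 3, 5, 15, 0, 8, 9, 10, 11, 13, 7, 14, 2]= (0 6 15 2 12 13 7)(1 4 3)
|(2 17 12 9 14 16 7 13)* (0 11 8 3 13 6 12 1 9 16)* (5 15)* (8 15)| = |(0 11 15 5 8 3 13 2 17 1 9 14)(6 12 16 7)| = 12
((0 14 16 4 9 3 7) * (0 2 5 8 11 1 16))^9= ((0 14)(1 16 4 9 3 7 2 5 8 11))^9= (0 14)(1 11 8 5 2 7 3 9 4 16)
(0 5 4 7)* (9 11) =(0 5 4 7)(9 11) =[5, 1, 2, 3, 7, 4, 6, 0, 8, 11, 10, 9]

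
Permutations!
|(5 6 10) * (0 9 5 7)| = |(0 9 5 6 10 7)| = 6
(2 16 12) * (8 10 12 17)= (2 16 17 8 10 12)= [0, 1, 16, 3, 4, 5, 6, 7, 10, 9, 12, 11, 2, 13, 14, 15, 17, 8]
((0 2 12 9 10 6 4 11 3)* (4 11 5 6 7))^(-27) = (0 4 2 5 12 6 9 11 10 3 7)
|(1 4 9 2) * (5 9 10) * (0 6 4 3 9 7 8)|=|(0 6 4 10 5 7 8)(1 3 9 2)|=28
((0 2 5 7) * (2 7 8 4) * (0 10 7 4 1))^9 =((0 4 2 5 8 1)(7 10))^9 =(0 5)(1 2)(4 8)(7 10)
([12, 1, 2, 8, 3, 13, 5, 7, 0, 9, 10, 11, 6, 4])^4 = [13, 1, 2, 6, 12, 8, 3, 7, 5, 9, 10, 11, 4, 0]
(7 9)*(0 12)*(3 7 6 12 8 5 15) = (0 8 5 15 3 7 9 6 12) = [8, 1, 2, 7, 4, 15, 12, 9, 5, 6, 10, 11, 0, 13, 14, 3]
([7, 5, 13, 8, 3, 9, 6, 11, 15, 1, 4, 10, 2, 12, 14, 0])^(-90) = (0 8 4 11)(3 10 7 15)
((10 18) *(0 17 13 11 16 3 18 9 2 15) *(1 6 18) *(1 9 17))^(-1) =((0 1 6 18 10 17 13 11 16 3 9 2 15))^(-1) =(0 15 2 9 3 16 11 13 17 10 18 6 1)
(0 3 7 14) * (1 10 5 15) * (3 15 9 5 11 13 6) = (0 15 1 10 11 13 6 3 7 14)(5 9) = [15, 10, 2, 7, 4, 9, 3, 14, 8, 5, 11, 13, 12, 6, 0, 1]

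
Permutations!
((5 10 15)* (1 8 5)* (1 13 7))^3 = ((1 8 5 10 15 13 7))^3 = (1 10 7 5 13 8 15)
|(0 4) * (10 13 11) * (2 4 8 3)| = |(0 8 3 2 4)(10 13 11)| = 15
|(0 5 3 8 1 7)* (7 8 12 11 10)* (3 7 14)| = 30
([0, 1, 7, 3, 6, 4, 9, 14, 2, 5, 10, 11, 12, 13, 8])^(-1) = (2 8 14 7)(4 5 9 6)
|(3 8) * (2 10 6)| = 6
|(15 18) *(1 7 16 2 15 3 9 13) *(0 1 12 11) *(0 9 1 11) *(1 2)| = |(0 11 9 13 12)(1 7 16)(2 15 18 3)| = 60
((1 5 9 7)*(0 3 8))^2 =(0 8 3)(1 9)(5 7)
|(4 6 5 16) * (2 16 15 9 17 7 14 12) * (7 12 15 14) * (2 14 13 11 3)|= 40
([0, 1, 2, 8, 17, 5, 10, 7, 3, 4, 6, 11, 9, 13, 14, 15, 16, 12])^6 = [0, 1, 2, 3, 12, 5, 6, 7, 8, 17, 10, 11, 4, 13, 14, 15, 16, 9]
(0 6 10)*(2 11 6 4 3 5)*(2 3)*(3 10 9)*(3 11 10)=(0 4 2 10)(3 5)(6 9 11)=[4, 1, 10, 5, 2, 3, 9, 7, 8, 11, 0, 6]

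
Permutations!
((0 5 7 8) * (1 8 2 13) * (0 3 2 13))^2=((0 5 7 13 1 8 3 2))^2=(0 7 1 3)(2 5 13 8)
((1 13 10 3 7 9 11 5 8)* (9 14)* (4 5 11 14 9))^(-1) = (1 8 5 4 14 9 7 3 10 13)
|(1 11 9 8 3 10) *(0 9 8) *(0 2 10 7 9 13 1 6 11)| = 24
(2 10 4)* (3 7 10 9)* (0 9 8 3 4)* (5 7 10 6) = (0 9 4 2 8 3 10)(5 7 6) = [9, 1, 8, 10, 2, 7, 5, 6, 3, 4, 0]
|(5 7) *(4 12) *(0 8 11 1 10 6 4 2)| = |(0 8 11 1 10 6 4 12 2)(5 7)| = 18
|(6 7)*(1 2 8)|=|(1 2 8)(6 7)|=6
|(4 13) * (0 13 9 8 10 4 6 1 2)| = |(0 13 6 1 2)(4 9 8 10)| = 20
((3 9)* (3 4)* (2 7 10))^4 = ((2 7 10)(3 9 4))^4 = (2 7 10)(3 9 4)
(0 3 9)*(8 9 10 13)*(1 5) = [3, 5, 2, 10, 4, 1, 6, 7, 9, 0, 13, 11, 12, 8] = (0 3 10 13 8 9)(1 5)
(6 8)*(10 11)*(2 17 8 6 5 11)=(2 17 8 5 11 10)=[0, 1, 17, 3, 4, 11, 6, 7, 5, 9, 2, 10, 12, 13, 14, 15, 16, 8]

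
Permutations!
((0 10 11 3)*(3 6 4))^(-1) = (0 3 4 6 11 10) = ((0 10 11 6 4 3))^(-1)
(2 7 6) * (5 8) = (2 7 6)(5 8) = [0, 1, 7, 3, 4, 8, 2, 6, 5]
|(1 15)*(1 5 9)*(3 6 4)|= 12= |(1 15 5 9)(3 6 4)|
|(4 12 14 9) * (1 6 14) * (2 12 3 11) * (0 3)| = 10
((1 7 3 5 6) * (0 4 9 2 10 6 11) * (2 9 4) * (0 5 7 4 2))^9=(1 6 10 2 4)(3 7)(5 11)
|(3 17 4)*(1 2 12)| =|(1 2 12)(3 17 4)| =3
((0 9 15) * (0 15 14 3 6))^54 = (15)(0 6 3 14 9)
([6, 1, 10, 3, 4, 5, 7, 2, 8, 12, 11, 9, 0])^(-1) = (0 12 9 11 10 2 7 6)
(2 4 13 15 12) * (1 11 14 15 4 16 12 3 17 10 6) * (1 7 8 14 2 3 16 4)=(1 11 2 4 13)(3 17 10 6 7 8 14 15 16 12)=[0, 11, 4, 17, 13, 5, 7, 8, 14, 9, 6, 2, 3, 1, 15, 16, 12, 10]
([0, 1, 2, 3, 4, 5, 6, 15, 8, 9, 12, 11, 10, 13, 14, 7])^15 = [0, 1, 2, 3, 4, 5, 6, 15, 8, 9, 12, 11, 10, 13, 14, 7]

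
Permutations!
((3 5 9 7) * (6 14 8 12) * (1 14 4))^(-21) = (1 12)(3 7 9 5)(4 8)(6 14)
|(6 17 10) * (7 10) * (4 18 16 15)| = |(4 18 16 15)(6 17 7 10)| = 4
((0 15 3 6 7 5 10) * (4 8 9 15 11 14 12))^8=((0 11 14 12 4 8 9 15 3 6 7 5 10))^8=(0 3 12 5 9 11 6 4 10 15 14 7 8)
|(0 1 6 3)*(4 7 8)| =|(0 1 6 3)(4 7 8)| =12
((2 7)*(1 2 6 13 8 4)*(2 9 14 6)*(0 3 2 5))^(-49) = ((0 3 2 7 5)(1 9 14 6 13 8 4))^(-49) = (14)(0 3 2 7 5)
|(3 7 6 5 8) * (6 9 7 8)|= |(3 8)(5 6)(7 9)|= 2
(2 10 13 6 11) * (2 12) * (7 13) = (2 10 7 13 6 11 12) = [0, 1, 10, 3, 4, 5, 11, 13, 8, 9, 7, 12, 2, 6]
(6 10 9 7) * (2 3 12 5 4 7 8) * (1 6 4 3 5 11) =(1 6 10 9 8 2 5 3 12 11)(4 7) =[0, 6, 5, 12, 7, 3, 10, 4, 2, 8, 9, 1, 11]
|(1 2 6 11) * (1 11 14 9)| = 5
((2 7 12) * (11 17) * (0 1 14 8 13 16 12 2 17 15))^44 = (0 13 11 14 12)(1 16 15 8 17)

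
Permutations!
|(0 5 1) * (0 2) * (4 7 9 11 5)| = |(0 4 7 9 11 5 1 2)| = 8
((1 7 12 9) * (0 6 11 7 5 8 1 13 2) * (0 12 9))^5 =(0 13 11 12 9 6 2 7)(1 8 5)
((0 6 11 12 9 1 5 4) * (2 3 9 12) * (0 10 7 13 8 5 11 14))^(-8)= (0 6 14)(1 2 9 11 3)(4 8 7)(5 13 10)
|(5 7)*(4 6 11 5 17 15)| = 7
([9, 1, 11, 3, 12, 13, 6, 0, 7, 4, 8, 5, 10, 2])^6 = (0 7 8 10 12 4 9)(2 5)(11 13)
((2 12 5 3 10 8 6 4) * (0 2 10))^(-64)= ((0 2 12 5 3)(4 10 8 6))^(-64)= (0 2 12 5 3)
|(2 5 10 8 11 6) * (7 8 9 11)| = |(2 5 10 9 11 6)(7 8)| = 6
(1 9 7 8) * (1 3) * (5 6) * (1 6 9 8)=(1 8 3 6 5 9 7)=[0, 8, 2, 6, 4, 9, 5, 1, 3, 7]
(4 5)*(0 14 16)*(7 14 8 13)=(0 8 13 7 14 16)(4 5)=[8, 1, 2, 3, 5, 4, 6, 14, 13, 9, 10, 11, 12, 7, 16, 15, 0]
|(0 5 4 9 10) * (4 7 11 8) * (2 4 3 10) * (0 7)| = |(0 5)(2 4 9)(3 10 7 11 8)| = 30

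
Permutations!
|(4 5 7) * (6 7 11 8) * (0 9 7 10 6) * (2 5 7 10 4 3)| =|(0 9 10 6 4 7 3 2 5 11 8)| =11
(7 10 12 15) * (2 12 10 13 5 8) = (2 12 15 7 13 5 8) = [0, 1, 12, 3, 4, 8, 6, 13, 2, 9, 10, 11, 15, 5, 14, 7]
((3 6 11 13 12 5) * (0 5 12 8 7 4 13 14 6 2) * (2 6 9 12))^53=((0 5 3 6 11 14 9 12 2)(4 13 8 7))^53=(0 2 12 9 14 11 6 3 5)(4 13 8 7)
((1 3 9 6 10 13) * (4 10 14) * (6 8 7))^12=((1 3 9 8 7 6 14 4 10 13))^12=(1 9 7 14 10)(3 8 6 4 13)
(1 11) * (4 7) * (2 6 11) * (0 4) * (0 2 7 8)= (0 4 8)(1 7 2 6 11)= [4, 7, 6, 3, 8, 5, 11, 2, 0, 9, 10, 1]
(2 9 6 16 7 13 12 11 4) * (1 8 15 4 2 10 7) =[0, 8, 9, 3, 10, 5, 16, 13, 15, 6, 7, 2, 11, 12, 14, 4, 1] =(1 8 15 4 10 7 13 12 11 2 9 6 16)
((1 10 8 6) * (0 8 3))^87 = (0 1)(3 6)(8 10)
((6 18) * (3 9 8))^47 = (3 8 9)(6 18)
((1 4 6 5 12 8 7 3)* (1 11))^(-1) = (1 11 3 7 8 12 5 6 4)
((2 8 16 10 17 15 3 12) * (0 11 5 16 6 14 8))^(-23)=(0 3 10 11 12 17 5 2 15 16)(6 14 8)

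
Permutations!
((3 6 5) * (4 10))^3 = (4 10)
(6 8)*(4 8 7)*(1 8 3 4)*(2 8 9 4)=(1 9 4 3 2 8 6 7)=[0, 9, 8, 2, 3, 5, 7, 1, 6, 4]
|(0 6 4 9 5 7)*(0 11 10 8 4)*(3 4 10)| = |(0 6)(3 4 9 5 7 11)(8 10)| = 6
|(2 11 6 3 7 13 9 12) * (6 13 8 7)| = 10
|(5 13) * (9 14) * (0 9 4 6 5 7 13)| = 6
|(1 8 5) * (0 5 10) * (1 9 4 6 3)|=|(0 5 9 4 6 3 1 8 10)|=9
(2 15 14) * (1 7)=(1 7)(2 15 14)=[0, 7, 15, 3, 4, 5, 6, 1, 8, 9, 10, 11, 12, 13, 2, 14]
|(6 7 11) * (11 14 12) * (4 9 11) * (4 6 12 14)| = 6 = |(14)(4 9 11 12 6 7)|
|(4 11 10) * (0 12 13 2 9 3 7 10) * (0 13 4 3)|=21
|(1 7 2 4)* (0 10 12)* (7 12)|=7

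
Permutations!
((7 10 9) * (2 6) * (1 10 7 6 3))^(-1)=(1 3 2 6 9 10)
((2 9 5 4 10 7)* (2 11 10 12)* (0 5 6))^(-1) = ((0 5 4 12 2 9 6)(7 11 10))^(-1) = (0 6 9 2 12 4 5)(7 10 11)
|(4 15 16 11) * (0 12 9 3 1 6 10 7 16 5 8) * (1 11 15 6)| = 13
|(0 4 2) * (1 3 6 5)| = 12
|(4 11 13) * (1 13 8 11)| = 6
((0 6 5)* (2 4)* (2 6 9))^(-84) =(9) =((0 9 2 4 6 5))^(-84)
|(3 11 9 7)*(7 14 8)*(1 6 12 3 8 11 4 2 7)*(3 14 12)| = 28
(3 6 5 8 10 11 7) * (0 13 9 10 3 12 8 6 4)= (0 13 9 10 11 7 12 8 3 4)(5 6)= [13, 1, 2, 4, 0, 6, 5, 12, 3, 10, 11, 7, 8, 9]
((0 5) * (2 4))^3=((0 5)(2 4))^3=(0 5)(2 4)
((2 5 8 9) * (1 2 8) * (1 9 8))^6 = (1 5)(2 9)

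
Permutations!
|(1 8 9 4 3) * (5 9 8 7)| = |(1 7 5 9 4 3)| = 6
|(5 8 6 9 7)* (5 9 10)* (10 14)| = 10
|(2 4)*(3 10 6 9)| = 4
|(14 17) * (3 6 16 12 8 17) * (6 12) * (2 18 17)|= |(2 18 17 14 3 12 8)(6 16)|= 14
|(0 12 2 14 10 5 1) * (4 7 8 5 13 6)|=|(0 12 2 14 10 13 6 4 7 8 5 1)|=12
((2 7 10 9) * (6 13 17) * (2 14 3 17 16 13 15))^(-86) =(2 14 15 9 6 10 17 7 3)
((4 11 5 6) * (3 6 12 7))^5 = (3 12 11 6 7 5 4)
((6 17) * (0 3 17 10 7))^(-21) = ((0 3 17 6 10 7))^(-21) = (0 6)(3 10)(7 17)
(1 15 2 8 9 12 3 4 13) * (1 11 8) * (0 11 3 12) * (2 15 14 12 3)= (15)(0 11 8 9)(1 14 12 3 4 13 2)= [11, 14, 1, 4, 13, 5, 6, 7, 9, 0, 10, 8, 3, 2, 12, 15]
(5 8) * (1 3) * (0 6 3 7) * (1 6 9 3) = (0 9 3 6 1 7)(5 8) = [9, 7, 2, 6, 4, 8, 1, 0, 5, 3]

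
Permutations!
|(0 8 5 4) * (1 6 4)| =6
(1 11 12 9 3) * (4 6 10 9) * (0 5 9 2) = (0 5 9 3 1 11 12 4 6 10 2) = [5, 11, 0, 1, 6, 9, 10, 7, 8, 3, 2, 12, 4]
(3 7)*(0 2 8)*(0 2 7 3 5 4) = [7, 1, 8, 3, 0, 4, 6, 5, 2] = (0 7 5 4)(2 8)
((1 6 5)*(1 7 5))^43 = ((1 6)(5 7))^43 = (1 6)(5 7)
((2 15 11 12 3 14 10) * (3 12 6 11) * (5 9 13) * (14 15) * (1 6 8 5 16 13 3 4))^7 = ((1 6 11 8 5 9 3 15 4)(2 14 10)(13 16))^7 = (1 15 9 8 6 4 3 5 11)(2 14 10)(13 16)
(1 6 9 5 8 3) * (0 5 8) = [5, 6, 2, 1, 4, 0, 9, 7, 3, 8] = (0 5)(1 6 9 8 3)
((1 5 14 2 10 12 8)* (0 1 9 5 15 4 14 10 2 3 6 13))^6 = ((0 1 15 4 14 3 6 13)(5 10 12 8 9))^6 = (0 6 14 15)(1 13 3 4)(5 10 12 8 9)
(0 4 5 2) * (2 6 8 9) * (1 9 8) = (0 4 5 6 1 9 2) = [4, 9, 0, 3, 5, 6, 1, 7, 8, 2]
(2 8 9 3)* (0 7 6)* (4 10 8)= (0 7 6)(2 4 10 8 9 3)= [7, 1, 4, 2, 10, 5, 0, 6, 9, 3, 8]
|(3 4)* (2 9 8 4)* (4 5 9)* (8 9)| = 6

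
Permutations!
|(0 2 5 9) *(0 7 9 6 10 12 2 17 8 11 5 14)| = 10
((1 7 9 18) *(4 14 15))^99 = (1 18 9 7)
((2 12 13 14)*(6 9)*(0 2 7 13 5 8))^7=(0 12 8 2 5)(6 9)(7 13 14)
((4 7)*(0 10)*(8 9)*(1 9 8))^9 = ((0 10)(1 9)(4 7))^9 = (0 10)(1 9)(4 7)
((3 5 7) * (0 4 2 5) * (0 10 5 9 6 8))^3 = (0 9)(2 8)(3 7 5 10)(4 6)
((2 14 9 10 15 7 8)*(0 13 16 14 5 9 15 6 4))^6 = (0 8 4 7 6 15 10 14 9 16 5 13 2)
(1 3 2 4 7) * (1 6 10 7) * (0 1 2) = (0 1 3)(2 4)(6 10 7) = [1, 3, 4, 0, 2, 5, 10, 6, 8, 9, 7]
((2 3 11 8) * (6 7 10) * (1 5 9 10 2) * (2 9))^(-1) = ((1 5 2 3 11 8)(6 7 9 10))^(-1) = (1 8 11 3 2 5)(6 10 9 7)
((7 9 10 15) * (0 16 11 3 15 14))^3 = ((0 16 11 3 15 7 9 10 14))^3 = (0 3 9)(7 14 11)(10 16 15)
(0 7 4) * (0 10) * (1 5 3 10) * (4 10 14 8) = (0 7 10)(1 5 3 14 8 4) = [7, 5, 2, 14, 1, 3, 6, 10, 4, 9, 0, 11, 12, 13, 8]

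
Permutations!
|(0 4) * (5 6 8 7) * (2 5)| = |(0 4)(2 5 6 8 7)| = 10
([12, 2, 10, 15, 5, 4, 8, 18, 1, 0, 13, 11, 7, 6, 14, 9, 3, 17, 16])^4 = [16, 6, 8, 12, 4, 5, 10, 15, 13, 18, 1, 11, 3, 2, 14, 7, 0, 17, 9]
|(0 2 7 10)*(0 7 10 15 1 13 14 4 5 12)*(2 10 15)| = 11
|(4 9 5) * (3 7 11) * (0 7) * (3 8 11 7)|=6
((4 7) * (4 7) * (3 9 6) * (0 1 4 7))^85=(0 1 4 7)(3 9 6)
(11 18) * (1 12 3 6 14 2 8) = (1 12 3 6 14 2 8)(11 18) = [0, 12, 8, 6, 4, 5, 14, 7, 1, 9, 10, 18, 3, 13, 2, 15, 16, 17, 11]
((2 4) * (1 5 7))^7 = ((1 5 7)(2 4))^7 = (1 5 7)(2 4)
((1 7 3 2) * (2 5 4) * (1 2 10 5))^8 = ((1 7 3)(4 10 5))^8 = (1 3 7)(4 5 10)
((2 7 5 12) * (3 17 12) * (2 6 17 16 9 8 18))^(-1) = (2 18 8 9 16 3 5 7)(6 12 17)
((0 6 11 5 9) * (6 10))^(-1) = ((0 10 6 11 5 9))^(-1) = (0 9 5 11 6 10)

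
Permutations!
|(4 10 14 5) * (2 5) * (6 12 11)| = |(2 5 4 10 14)(6 12 11)| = 15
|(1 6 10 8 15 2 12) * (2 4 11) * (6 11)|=|(1 11 2 12)(4 6 10 8 15)|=20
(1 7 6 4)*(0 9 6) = (0 9 6 4 1 7) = [9, 7, 2, 3, 1, 5, 4, 0, 8, 6]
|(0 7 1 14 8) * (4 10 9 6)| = 20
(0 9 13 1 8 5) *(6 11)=(0 9 13 1 8 5)(6 11)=[9, 8, 2, 3, 4, 0, 11, 7, 5, 13, 10, 6, 12, 1]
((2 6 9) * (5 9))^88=(9)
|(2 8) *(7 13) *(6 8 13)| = 5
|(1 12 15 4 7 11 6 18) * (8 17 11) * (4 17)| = 21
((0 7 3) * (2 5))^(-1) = (0 3 7)(2 5)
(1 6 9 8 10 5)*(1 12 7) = (1 6 9 8 10 5 12 7) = [0, 6, 2, 3, 4, 12, 9, 1, 10, 8, 5, 11, 7]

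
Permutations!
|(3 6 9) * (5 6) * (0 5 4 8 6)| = 10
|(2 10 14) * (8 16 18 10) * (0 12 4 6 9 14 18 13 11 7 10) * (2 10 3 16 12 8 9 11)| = |(0 8 12 4 6 11 7 3 16 13 2 9 14 10 18)| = 15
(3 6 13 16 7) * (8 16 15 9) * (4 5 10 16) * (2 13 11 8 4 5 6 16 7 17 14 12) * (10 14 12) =(2 13 15 9 4 6 11 8 5 14 10 7 3 16 17 12) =[0, 1, 13, 16, 6, 14, 11, 3, 5, 4, 7, 8, 2, 15, 10, 9, 17, 12]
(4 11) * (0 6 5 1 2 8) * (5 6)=(0 5 1 2 8)(4 11)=[5, 2, 8, 3, 11, 1, 6, 7, 0, 9, 10, 4]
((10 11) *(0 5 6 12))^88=(12)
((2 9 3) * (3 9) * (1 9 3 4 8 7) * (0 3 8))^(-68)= (9)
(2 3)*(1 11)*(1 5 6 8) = [0, 11, 3, 2, 4, 6, 8, 7, 1, 9, 10, 5] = (1 11 5 6 8)(2 3)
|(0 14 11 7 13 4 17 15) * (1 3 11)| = |(0 14 1 3 11 7 13 4 17 15)| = 10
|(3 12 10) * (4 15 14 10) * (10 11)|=7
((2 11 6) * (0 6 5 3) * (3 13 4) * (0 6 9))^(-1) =(0 9)(2 6 3 4 13 5 11)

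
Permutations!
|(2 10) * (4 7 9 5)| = |(2 10)(4 7 9 5)| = 4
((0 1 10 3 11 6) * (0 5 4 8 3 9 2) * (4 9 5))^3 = (0 5)(1 9)(2 10)(3 4 11 8 6)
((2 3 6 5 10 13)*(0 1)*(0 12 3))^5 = (0 5 1 10 12 13 3 2 6)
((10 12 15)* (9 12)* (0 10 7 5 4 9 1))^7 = (0 10 1)(4 9 12 15 7 5)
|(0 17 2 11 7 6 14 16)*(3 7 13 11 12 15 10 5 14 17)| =12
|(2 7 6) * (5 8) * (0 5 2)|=|(0 5 8 2 7 6)|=6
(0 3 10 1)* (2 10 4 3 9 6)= [9, 0, 10, 4, 3, 5, 2, 7, 8, 6, 1]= (0 9 6 2 10 1)(3 4)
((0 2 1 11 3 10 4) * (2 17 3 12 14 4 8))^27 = ((0 17 3 10 8 2 1 11 12 14 4))^27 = (0 2 4 8 14 10 12 3 11 17 1)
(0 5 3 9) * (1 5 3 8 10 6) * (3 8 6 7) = [8, 5, 2, 9, 4, 6, 1, 3, 10, 0, 7] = (0 8 10 7 3 9)(1 5 6)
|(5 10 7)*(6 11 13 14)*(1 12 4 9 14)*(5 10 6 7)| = 11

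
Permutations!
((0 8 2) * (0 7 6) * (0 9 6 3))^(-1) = ((0 8 2 7 3)(6 9))^(-1) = (0 3 7 2 8)(6 9)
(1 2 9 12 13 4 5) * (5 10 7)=(1 2 9 12 13 4 10 7 5)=[0, 2, 9, 3, 10, 1, 6, 5, 8, 12, 7, 11, 13, 4]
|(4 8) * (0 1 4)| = 4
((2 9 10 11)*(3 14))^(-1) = ((2 9 10 11)(3 14))^(-1) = (2 11 10 9)(3 14)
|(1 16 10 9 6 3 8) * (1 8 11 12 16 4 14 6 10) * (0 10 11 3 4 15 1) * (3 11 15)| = |(0 10 9 15 1 3 11 12 16)(4 14 6)| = 9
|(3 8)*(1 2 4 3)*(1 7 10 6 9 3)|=6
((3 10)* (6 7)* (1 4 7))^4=(10)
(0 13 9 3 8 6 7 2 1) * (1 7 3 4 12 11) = [13, 0, 7, 8, 12, 5, 3, 2, 6, 4, 10, 1, 11, 9] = (0 13 9 4 12 11 1)(2 7)(3 8 6)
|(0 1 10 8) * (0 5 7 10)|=|(0 1)(5 7 10 8)|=4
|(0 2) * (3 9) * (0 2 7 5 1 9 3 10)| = 6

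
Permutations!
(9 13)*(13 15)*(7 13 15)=(15)(7 13 9)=[0, 1, 2, 3, 4, 5, 6, 13, 8, 7, 10, 11, 12, 9, 14, 15]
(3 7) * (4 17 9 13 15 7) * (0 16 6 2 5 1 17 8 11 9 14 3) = (0 16 6 2 5 1 17 14 3 4 8 11 9 13 15 7) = [16, 17, 5, 4, 8, 1, 2, 0, 11, 13, 10, 9, 12, 15, 3, 7, 6, 14]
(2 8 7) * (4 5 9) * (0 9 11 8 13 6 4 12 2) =(0 9 12 2 13 6 4 5 11 8 7) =[9, 1, 13, 3, 5, 11, 4, 0, 7, 12, 10, 8, 2, 6]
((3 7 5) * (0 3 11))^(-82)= (0 5 3 11 7)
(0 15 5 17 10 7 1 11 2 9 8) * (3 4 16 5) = (0 15 3 4 16 5 17 10 7 1 11 2 9 8) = [15, 11, 9, 4, 16, 17, 6, 1, 0, 8, 7, 2, 12, 13, 14, 3, 5, 10]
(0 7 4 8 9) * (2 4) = (0 7 2 4 8 9) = [7, 1, 4, 3, 8, 5, 6, 2, 9, 0]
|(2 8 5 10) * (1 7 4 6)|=4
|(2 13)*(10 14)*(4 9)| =|(2 13)(4 9)(10 14)| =2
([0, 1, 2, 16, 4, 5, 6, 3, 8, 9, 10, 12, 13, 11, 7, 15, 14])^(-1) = [0, 1, 2, 7, 4, 5, 6, 14, 8, 9, 10, 13, 11, 12, 16, 15, 3]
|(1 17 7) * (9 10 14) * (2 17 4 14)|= 8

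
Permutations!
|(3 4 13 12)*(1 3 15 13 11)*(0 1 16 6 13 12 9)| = 18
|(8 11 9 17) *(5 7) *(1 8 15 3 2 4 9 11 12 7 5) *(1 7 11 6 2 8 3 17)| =18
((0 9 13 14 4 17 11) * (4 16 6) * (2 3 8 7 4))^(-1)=(0 11 17 4 7 8 3 2 6 16 14 13 9)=((0 9 13 14 16 6 2 3 8 7 4 17 11))^(-1)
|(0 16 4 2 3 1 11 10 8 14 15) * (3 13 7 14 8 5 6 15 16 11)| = 6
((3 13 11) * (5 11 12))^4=((3 13 12 5 11))^4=(3 11 5 12 13)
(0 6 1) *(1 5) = (0 6 5 1) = [6, 0, 2, 3, 4, 1, 5]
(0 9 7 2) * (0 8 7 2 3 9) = (2 8 7 3 9) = [0, 1, 8, 9, 4, 5, 6, 3, 7, 2]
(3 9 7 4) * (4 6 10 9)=(3 4)(6 10 9 7)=[0, 1, 2, 4, 3, 5, 10, 6, 8, 7, 9]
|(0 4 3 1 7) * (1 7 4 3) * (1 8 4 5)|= |(0 3 7)(1 5)(4 8)|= 6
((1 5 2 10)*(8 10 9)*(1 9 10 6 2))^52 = (2 9 6 10 8) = ((1 5)(2 10 9 8 6))^52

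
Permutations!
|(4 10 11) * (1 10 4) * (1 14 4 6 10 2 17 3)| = 20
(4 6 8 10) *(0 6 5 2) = (0 6 8 10 4 5 2) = [6, 1, 0, 3, 5, 2, 8, 7, 10, 9, 4]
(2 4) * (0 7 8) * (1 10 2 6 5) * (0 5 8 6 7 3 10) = [3, 0, 4, 10, 7, 1, 8, 6, 5, 9, 2] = (0 3 10 2 4 7 6 8 5 1)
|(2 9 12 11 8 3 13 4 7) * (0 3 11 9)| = 6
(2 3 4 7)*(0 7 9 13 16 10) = (0 7 2 3 4 9 13 16 10) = [7, 1, 3, 4, 9, 5, 6, 2, 8, 13, 0, 11, 12, 16, 14, 15, 10]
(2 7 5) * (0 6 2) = [6, 1, 7, 3, 4, 0, 2, 5] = (0 6 2 7 5)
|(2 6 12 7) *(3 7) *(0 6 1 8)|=|(0 6 12 3 7 2 1 8)|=8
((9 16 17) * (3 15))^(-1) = (3 15)(9 17 16)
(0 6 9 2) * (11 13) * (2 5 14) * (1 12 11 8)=(0 6 9 5 14 2)(1 12 11 13 8)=[6, 12, 0, 3, 4, 14, 9, 7, 1, 5, 10, 13, 11, 8, 2]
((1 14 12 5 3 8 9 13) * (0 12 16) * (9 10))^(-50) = (0 10 16 8 14 3 1 5 13 12 9)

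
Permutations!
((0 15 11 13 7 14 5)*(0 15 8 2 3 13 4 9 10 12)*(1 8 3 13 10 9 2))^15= ((0 3 10 12)(1 8)(2 13 7 14 5 15 11 4))^15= (0 12 10 3)(1 8)(2 4 11 15 5 14 7 13)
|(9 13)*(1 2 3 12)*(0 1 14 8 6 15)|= |(0 1 2 3 12 14 8 6 15)(9 13)|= 18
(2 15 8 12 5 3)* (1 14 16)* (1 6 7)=(1 14 16 6 7)(2 15 8 12 5 3)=[0, 14, 15, 2, 4, 3, 7, 1, 12, 9, 10, 11, 5, 13, 16, 8, 6]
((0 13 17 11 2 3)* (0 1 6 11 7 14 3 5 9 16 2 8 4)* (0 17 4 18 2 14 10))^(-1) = (0 10 7 17 4 13)(1 3 14 16 9 5 2 18 8 11 6)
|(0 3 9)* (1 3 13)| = 5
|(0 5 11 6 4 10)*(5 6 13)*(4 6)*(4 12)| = |(0 12 4 10)(5 11 13)| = 12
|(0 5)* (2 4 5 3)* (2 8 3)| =|(0 2 4 5)(3 8)| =4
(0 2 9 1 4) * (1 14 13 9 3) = (0 2 3 1 4)(9 14 13) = [2, 4, 3, 1, 0, 5, 6, 7, 8, 14, 10, 11, 12, 9, 13]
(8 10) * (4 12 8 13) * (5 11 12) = (4 5 11 12 8 10 13) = [0, 1, 2, 3, 5, 11, 6, 7, 10, 9, 13, 12, 8, 4]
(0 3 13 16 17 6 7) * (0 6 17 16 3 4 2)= (17)(0 4 2)(3 13)(6 7)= [4, 1, 0, 13, 2, 5, 7, 6, 8, 9, 10, 11, 12, 3, 14, 15, 16, 17]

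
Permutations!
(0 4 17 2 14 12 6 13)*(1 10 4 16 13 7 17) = (0 16 13)(1 10 4)(2 14 12 6 7 17) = [16, 10, 14, 3, 1, 5, 7, 17, 8, 9, 4, 11, 6, 0, 12, 15, 13, 2]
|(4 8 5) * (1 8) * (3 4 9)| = |(1 8 5 9 3 4)| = 6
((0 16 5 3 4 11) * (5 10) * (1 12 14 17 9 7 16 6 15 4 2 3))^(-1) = (0 11 4 15 6)(1 5 10 16 7 9 17 14 12)(2 3)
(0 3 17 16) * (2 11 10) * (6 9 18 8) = (0 3 17 16)(2 11 10)(6 9 18 8) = [3, 1, 11, 17, 4, 5, 9, 7, 6, 18, 2, 10, 12, 13, 14, 15, 0, 16, 8]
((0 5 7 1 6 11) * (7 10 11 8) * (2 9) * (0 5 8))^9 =((0 8 7 1 6)(2 9)(5 10 11))^9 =(11)(0 6 1 7 8)(2 9)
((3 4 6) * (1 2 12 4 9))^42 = (12)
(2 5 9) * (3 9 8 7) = (2 5 8 7 3 9) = [0, 1, 5, 9, 4, 8, 6, 3, 7, 2]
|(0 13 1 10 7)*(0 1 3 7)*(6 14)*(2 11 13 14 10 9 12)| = |(0 14 6 10)(1 9 12 2 11 13 3 7)| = 8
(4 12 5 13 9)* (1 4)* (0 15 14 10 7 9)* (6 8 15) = [6, 4, 2, 3, 12, 13, 8, 9, 15, 1, 7, 11, 5, 0, 10, 14] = (0 6 8 15 14 10 7 9 1 4 12 5 13)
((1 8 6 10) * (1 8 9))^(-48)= ((1 9)(6 10 8))^(-48)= (10)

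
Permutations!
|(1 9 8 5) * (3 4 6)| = 12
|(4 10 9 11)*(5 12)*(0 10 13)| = |(0 10 9 11 4 13)(5 12)| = 6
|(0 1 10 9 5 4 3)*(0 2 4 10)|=6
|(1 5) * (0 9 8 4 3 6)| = 6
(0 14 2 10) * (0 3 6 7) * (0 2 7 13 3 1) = (0 14 7 2 10 1)(3 6 13) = [14, 0, 10, 6, 4, 5, 13, 2, 8, 9, 1, 11, 12, 3, 7]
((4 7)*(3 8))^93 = (3 8)(4 7)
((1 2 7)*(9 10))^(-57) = ((1 2 7)(9 10))^(-57) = (9 10)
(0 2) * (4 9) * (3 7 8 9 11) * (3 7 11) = (0 2)(3 11 7 8 9 4) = [2, 1, 0, 11, 3, 5, 6, 8, 9, 4, 10, 7]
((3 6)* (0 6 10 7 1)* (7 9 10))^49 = ((0 6 3 7 1)(9 10))^49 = (0 1 7 3 6)(9 10)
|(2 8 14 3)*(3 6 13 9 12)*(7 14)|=|(2 8 7 14 6 13 9 12 3)|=9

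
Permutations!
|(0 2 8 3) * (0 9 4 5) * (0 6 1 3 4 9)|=|(9)(0 2 8 4 5 6 1 3)|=8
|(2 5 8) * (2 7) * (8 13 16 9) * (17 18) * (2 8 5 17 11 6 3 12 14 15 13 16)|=30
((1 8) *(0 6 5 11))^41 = ((0 6 5 11)(1 8))^41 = (0 6 5 11)(1 8)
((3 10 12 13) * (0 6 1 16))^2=(0 1)(3 12)(6 16)(10 13)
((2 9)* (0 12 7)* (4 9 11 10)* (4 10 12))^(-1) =((0 4 9 2 11 12 7))^(-1) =(0 7 12 11 2 9 4)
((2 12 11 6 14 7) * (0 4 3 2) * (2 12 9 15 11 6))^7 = (2 11 15 9)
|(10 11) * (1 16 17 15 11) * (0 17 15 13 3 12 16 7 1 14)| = 10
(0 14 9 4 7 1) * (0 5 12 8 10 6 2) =(0 14 9 4 7 1 5 12 8 10 6 2) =[14, 5, 0, 3, 7, 12, 2, 1, 10, 4, 6, 11, 8, 13, 9]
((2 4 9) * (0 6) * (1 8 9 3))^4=(1 4 9)(2 8 3)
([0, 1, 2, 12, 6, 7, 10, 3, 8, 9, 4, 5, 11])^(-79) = [0, 1, 2, 12, 10, 7, 4, 3, 8, 9, 6, 5, 11]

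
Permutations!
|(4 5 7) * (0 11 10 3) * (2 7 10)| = |(0 11 2 7 4 5 10 3)| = 8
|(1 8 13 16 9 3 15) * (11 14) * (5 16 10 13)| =14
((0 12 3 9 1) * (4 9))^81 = (0 4)(1 3)(9 12)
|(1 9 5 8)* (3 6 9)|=|(1 3 6 9 5 8)|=6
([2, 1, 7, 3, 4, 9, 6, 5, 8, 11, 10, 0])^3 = (0 5)(2 9)(7 11)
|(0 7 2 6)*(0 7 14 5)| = 3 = |(0 14 5)(2 6 7)|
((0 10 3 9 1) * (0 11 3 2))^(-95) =(0 10 2)(1 11 3 9)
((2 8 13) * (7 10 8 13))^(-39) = (2 13)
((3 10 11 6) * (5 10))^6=((3 5 10 11 6))^6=(3 5 10 11 6)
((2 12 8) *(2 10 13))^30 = ((2 12 8 10 13))^30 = (13)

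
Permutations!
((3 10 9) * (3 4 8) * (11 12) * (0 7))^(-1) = ((0 7)(3 10 9 4 8)(11 12))^(-1) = (0 7)(3 8 4 9 10)(11 12)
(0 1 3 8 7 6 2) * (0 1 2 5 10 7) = (0 2 1 3 8)(5 10 7 6) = [2, 3, 1, 8, 4, 10, 5, 6, 0, 9, 7]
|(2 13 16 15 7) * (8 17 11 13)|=|(2 8 17 11 13 16 15 7)|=8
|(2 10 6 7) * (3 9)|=|(2 10 6 7)(3 9)|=4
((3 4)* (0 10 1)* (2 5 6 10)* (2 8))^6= (0 1 10 6 5 2 8)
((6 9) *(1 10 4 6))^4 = ((1 10 4 6 9))^4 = (1 9 6 4 10)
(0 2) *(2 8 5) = (0 8 5 2) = [8, 1, 0, 3, 4, 2, 6, 7, 5]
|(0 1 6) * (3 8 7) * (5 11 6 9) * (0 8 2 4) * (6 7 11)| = |(0 1 9 5 6 8 11 7 3 2 4)| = 11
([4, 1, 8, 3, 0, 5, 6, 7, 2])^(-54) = (8)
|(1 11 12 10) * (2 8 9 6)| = 4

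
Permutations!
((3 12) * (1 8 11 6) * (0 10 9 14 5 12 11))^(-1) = (0 8 1 6 11 3 12 5 14 9 10)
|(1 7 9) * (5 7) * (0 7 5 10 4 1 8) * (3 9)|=15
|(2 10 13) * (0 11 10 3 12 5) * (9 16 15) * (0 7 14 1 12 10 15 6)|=60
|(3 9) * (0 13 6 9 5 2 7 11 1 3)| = |(0 13 6 9)(1 3 5 2 7 11)| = 12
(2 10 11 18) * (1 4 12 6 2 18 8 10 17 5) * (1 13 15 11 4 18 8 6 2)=[0, 18, 17, 3, 12, 13, 1, 7, 10, 9, 4, 6, 2, 15, 14, 11, 16, 5, 8]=(1 18 8 10 4 12 2 17 5 13 15 11 6)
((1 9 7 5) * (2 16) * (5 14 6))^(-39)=((1 9 7 14 6 5)(2 16))^(-39)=(1 14)(2 16)(5 7)(6 9)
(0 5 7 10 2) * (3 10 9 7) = (0 5 3 10 2)(7 9) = [5, 1, 0, 10, 4, 3, 6, 9, 8, 7, 2]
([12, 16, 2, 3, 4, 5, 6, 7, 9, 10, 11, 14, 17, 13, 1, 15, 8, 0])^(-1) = (0 17 12)(1 14 11 10 9 8 16)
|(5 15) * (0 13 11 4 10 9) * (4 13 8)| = |(0 8 4 10 9)(5 15)(11 13)| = 10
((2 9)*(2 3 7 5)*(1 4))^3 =(1 4)(2 7 9 5 3)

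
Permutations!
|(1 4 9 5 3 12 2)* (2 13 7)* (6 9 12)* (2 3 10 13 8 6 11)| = |(1 4 12 8 6 9 5 10 13 7 3 11 2)| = 13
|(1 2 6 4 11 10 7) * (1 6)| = |(1 2)(4 11 10 7 6)| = 10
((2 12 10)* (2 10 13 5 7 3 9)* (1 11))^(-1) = ((1 11)(2 12 13 5 7 3 9))^(-1) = (1 11)(2 9 3 7 5 13 12)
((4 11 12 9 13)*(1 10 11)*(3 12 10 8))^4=(1 9 8 13 3 4 12)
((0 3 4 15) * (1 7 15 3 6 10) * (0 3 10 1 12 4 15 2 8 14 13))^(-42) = (15)(0 14 2 1)(6 13 8 7)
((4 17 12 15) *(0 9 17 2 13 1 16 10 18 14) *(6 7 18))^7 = ((0 9 17 12 15 4 2 13 1 16 10 6 7 18 14))^7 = (0 13 14 2 18 4 7 15 6 12 10 17 16 9 1)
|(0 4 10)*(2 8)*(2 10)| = 5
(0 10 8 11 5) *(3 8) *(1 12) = (0 10 3 8 11 5)(1 12) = [10, 12, 2, 8, 4, 0, 6, 7, 11, 9, 3, 5, 1]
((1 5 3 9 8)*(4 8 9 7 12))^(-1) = ((1 5 3 7 12 4 8))^(-1) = (1 8 4 12 7 3 5)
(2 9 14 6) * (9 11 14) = (2 11 14 6) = [0, 1, 11, 3, 4, 5, 2, 7, 8, 9, 10, 14, 12, 13, 6]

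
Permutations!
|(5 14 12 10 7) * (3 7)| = 6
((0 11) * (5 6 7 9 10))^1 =((0 11)(5 6 7 9 10))^1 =(0 11)(5 6 7 9 10)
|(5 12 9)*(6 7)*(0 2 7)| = |(0 2 7 6)(5 12 9)| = 12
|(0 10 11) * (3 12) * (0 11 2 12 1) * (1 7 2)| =|(0 10 1)(2 12 3 7)| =12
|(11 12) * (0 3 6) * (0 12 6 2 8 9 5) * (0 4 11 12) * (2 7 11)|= 5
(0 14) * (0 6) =[14, 1, 2, 3, 4, 5, 0, 7, 8, 9, 10, 11, 12, 13, 6] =(0 14 6)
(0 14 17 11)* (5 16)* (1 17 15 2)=(0 14 15 2 1 17 11)(5 16)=[14, 17, 1, 3, 4, 16, 6, 7, 8, 9, 10, 0, 12, 13, 15, 2, 5, 11]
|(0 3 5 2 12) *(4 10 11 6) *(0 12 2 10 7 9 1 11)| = 12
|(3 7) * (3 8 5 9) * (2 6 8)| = 7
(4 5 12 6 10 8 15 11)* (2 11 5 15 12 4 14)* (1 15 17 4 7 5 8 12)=[0, 15, 11, 3, 17, 7, 10, 5, 1, 9, 12, 14, 6, 13, 2, 8, 16, 4]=(1 15 8)(2 11 14)(4 17)(5 7)(6 10 12)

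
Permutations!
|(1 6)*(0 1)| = 3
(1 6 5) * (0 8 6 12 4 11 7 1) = (0 8 6 5)(1 12 4 11 7) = [8, 12, 2, 3, 11, 0, 5, 1, 6, 9, 10, 7, 4]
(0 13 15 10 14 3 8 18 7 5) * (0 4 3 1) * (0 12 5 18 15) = (0 13)(1 12 5 4 3 8 15 10 14)(7 18) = [13, 12, 2, 8, 3, 4, 6, 18, 15, 9, 14, 11, 5, 0, 1, 10, 16, 17, 7]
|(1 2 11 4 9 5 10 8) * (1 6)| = 9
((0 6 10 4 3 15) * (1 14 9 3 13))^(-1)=((0 6 10 4 13 1 14 9 3 15))^(-1)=(0 15 3 9 14 1 13 4 10 6)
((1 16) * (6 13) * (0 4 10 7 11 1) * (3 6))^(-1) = ((0 4 10 7 11 1 16)(3 6 13))^(-1) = (0 16 1 11 7 10 4)(3 13 6)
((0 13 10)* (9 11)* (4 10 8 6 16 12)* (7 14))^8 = (16)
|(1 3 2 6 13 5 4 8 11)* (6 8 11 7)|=10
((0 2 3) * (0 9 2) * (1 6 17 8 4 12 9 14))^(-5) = (1 12)(2 17)(3 8)(4 14)(6 9)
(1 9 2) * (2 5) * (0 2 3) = [2, 9, 1, 0, 4, 3, 6, 7, 8, 5] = (0 2 1 9 5 3)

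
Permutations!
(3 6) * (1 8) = [0, 8, 2, 6, 4, 5, 3, 7, 1] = (1 8)(3 6)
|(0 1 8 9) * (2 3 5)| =|(0 1 8 9)(2 3 5)| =12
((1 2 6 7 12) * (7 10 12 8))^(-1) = ((1 2 6 10 12)(7 8))^(-1) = (1 12 10 6 2)(7 8)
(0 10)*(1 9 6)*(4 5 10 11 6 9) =(0 11 6 1 4 5 10) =[11, 4, 2, 3, 5, 10, 1, 7, 8, 9, 0, 6]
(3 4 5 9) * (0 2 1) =[2, 0, 1, 4, 5, 9, 6, 7, 8, 3] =(0 2 1)(3 4 5 9)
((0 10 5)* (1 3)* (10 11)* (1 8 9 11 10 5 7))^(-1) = (0 5 11 9 8 3 1 7 10)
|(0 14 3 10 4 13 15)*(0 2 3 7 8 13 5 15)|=|(0 14 7 8 13)(2 3 10 4 5 15)|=30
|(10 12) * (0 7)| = |(0 7)(10 12)| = 2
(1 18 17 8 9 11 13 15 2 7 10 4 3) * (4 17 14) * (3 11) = (1 18 14 4 11 13 15 2 7 10 17 8 9 3) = [0, 18, 7, 1, 11, 5, 6, 10, 9, 3, 17, 13, 12, 15, 4, 2, 16, 8, 14]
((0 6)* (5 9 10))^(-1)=((0 6)(5 9 10))^(-1)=(0 6)(5 10 9)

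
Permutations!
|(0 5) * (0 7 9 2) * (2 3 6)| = 7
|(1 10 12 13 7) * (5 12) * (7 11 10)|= |(1 7)(5 12 13 11 10)|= 10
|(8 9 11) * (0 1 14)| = 3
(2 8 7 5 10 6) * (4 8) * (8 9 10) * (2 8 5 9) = (2 4)(6 8 7 9 10) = [0, 1, 4, 3, 2, 5, 8, 9, 7, 10, 6]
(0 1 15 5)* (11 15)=(0 1 11 15 5)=[1, 11, 2, 3, 4, 0, 6, 7, 8, 9, 10, 15, 12, 13, 14, 5]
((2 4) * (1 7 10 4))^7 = (1 10 2 7 4)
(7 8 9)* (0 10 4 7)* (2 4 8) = (0 10 8 9)(2 4 7) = [10, 1, 4, 3, 7, 5, 6, 2, 9, 0, 8]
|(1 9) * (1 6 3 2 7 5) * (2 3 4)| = 7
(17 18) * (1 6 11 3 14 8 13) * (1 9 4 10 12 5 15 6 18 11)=(1 18 17 11 3 14 8 13 9 4 10 12 5 15 6)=[0, 18, 2, 14, 10, 15, 1, 7, 13, 4, 12, 3, 5, 9, 8, 6, 16, 11, 17]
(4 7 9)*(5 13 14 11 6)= (4 7 9)(5 13 14 11 6)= [0, 1, 2, 3, 7, 13, 5, 9, 8, 4, 10, 6, 12, 14, 11]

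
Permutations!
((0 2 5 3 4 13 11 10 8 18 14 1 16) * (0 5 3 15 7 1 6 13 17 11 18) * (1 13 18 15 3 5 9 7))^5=((0 2 5 3 4 17 11 10 8)(1 16 9 7 13 15)(6 18 14))^5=(0 17 2 11 5 10 3 8 4)(1 15 13 7 9 16)(6 14 18)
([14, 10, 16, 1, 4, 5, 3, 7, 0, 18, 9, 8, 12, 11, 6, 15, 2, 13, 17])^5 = (0 10 11 3 17 14 9 8 1 13 6 18)(2 16)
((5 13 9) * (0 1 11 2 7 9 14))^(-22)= (0 9 1 5 11 13 2 14 7)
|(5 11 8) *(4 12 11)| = |(4 12 11 8 5)| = 5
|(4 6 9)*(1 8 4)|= 5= |(1 8 4 6 9)|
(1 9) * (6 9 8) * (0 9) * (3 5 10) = (0 9 1 8 6)(3 5 10) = [9, 8, 2, 5, 4, 10, 0, 7, 6, 1, 3]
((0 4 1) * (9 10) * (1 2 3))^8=((0 4 2 3 1)(9 10))^8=(10)(0 3 4 1 2)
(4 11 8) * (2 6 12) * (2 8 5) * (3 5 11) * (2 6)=(3 5 6 12 8 4)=[0, 1, 2, 5, 3, 6, 12, 7, 4, 9, 10, 11, 8]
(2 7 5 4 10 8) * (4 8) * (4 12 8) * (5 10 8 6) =(2 7 10 12 6 5 4 8) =[0, 1, 7, 3, 8, 4, 5, 10, 2, 9, 12, 11, 6]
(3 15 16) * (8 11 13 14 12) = (3 15 16)(8 11 13 14 12) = [0, 1, 2, 15, 4, 5, 6, 7, 11, 9, 10, 13, 8, 14, 12, 16, 3]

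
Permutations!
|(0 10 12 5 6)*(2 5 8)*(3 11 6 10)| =|(0 3 11 6)(2 5 10 12 8)| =20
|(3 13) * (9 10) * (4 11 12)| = |(3 13)(4 11 12)(9 10)| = 6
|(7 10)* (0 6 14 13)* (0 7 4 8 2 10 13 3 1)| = |(0 6 14 3 1)(2 10 4 8)(7 13)| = 20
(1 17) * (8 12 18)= (1 17)(8 12 18)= [0, 17, 2, 3, 4, 5, 6, 7, 12, 9, 10, 11, 18, 13, 14, 15, 16, 1, 8]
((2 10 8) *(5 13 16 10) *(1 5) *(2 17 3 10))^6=(1 5 13 16 2)(3 8)(10 17)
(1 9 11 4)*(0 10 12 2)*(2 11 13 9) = [10, 2, 0, 3, 1, 5, 6, 7, 8, 13, 12, 4, 11, 9] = (0 10 12 11 4 1 2)(9 13)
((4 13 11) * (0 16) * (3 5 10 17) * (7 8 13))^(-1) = ((0 16)(3 5 10 17)(4 7 8 13 11))^(-1) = (0 16)(3 17 10 5)(4 11 13 8 7)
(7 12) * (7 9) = [0, 1, 2, 3, 4, 5, 6, 12, 8, 7, 10, 11, 9] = (7 12 9)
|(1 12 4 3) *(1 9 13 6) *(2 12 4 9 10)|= 9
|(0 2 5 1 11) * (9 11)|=6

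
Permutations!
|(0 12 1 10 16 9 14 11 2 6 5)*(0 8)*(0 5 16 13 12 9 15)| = 8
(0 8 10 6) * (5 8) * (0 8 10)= (0 5 10 6 8)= [5, 1, 2, 3, 4, 10, 8, 7, 0, 9, 6]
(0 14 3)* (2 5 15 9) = (0 14 3)(2 5 15 9) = [14, 1, 5, 0, 4, 15, 6, 7, 8, 2, 10, 11, 12, 13, 3, 9]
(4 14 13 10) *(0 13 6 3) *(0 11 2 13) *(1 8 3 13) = [0, 8, 1, 11, 14, 5, 13, 7, 3, 9, 4, 2, 12, 10, 6] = (1 8 3 11 2)(4 14 6 13 10)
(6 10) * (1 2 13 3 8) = (1 2 13 3 8)(6 10) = [0, 2, 13, 8, 4, 5, 10, 7, 1, 9, 6, 11, 12, 3]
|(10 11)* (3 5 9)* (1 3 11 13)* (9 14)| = 8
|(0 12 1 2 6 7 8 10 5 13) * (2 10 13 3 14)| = |(0 12 1 10 5 3 14 2 6 7 8 13)| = 12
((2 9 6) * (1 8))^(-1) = (1 8)(2 6 9)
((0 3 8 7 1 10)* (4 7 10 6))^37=((0 3 8 10)(1 6 4 7))^37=(0 3 8 10)(1 6 4 7)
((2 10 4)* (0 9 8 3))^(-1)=(0 3 8 9)(2 4 10)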